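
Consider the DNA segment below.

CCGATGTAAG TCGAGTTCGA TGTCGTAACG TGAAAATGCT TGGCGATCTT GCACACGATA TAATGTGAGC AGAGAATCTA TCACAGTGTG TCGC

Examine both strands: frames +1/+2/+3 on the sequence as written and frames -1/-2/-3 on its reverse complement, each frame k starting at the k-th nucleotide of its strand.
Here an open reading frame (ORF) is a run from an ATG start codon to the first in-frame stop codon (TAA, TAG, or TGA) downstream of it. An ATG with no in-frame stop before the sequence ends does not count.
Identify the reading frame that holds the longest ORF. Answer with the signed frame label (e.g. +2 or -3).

+3

Reverse complement (5'→3'): GCGACACACTGTGATAGATTCTCTGCTCACATTATATCGTGTGCAAGATCGCCAAGCATTTTCACGTTACGACATCGAACTCGACTTACATCGG
Frame +1: CCG ATG TAA GTC GAG TTC GAT GTC GTA ACG TGA AAA TGC TTG GCG ATC TTG CAC ACG ATA TAA TGT GAG CAG AGA ATC TAT CAC AGT GTG TCG — ATG at 4, stop TAA at 7 → 6 nt.
Frame +2: CGA TGT AAG TCG AGT TCG ATG TCG TAA CGT GAA AAT GCT TGG CGA TCT TGC ACA CGA TAT AAT GTG AGC AGA GAA TCT ATC ACA GTG TGT CGC — ATG at 20, stop TAA at 26 → 9 nt.
Frame +3: GAT GTA AGT CGA GTT CGA TGT CGT AAC GTG AAA ATG CTT GGC GAT CTT GCA CAC GAT ATA ATG TGA GCA GAG AAT CTA TCA CAG TGT GTC — ATG at 36, stop TGA at 66 → 33 nt; ATG at 63, stop TGA at 66 → 6 nt.
Frame -1: GCG ACA CAC TGT GAT AGA TTC TCT GCT CAC ATT ATA TCG TGT GCA AGA TCG CCA AGC ATT TTC ACG TTA CGA CAT CGA ACT CGA CTT ACA TCG — no ATG→stop ORF.
Frame -2: CGA CAC ACT GTG ATA GAT TCT CTG CTC ACA TTA TAT CGT GTG CAA GAT CGC CAA GCA TTT TCA CGT TAC GAC ATC GAA CTC GAC TTA CAT CGG — no ATG→stop ORF.
Frame -3: GAC ACA CTG TGA TAG ATT CTC TGC TCA CAT TAT ATC GTG TGC AAG ATC GCC AAG CAT TTT CAC GTT ACG ACA TCG AAC TCG ACT TAC ATC — no ATG→stop ORF.
Longest ORF is 33 nt in frame +3 (positions 36–68).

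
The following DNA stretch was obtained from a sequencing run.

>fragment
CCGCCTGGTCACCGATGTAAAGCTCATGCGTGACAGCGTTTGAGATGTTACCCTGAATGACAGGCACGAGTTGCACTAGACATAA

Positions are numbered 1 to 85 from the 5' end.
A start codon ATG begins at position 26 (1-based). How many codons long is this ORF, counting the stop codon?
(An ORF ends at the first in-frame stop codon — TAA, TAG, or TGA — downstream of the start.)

6

Codons from position 26: ATG (26–28), CGT (29–31), GAC (32–34), AGC (35–37), GTT (38–40), TGA (41–43).
TGA is the first in-frame stop; that's 6 codons including the stop.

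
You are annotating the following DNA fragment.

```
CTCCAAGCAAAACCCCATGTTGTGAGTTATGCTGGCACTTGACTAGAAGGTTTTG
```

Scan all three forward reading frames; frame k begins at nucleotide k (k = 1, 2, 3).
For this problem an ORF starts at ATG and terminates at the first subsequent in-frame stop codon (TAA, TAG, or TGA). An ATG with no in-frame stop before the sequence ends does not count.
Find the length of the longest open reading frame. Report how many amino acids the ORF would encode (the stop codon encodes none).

5

Frame 1: CTC CAA GCA AAA CCC CAT GTT GTG AGT TAT GCT GGC ACT TGA CTA GAA GGT TTT — no ATG→stop ORF.
Frame 2: TCC AAG CAA AAC CCC ATG TTG TGA GTT ATG CTG GCA CTT GAC TAG AAG GTT TTG — ATG at 17, stop TGA at 23 → 9 nt; ATG at 29, stop TAG at 44 → 18 nt.
Frame 3: CCA AGC AAA ACC CCA TGT TGT GAG TTA TGC TGG CAC TTG ACT AGA AGG TTT — no ATG→stop ORF.
Longest: frame 2, positions 29–46, 18 nt = 6 codons = 5 aa. → 5 amino acids.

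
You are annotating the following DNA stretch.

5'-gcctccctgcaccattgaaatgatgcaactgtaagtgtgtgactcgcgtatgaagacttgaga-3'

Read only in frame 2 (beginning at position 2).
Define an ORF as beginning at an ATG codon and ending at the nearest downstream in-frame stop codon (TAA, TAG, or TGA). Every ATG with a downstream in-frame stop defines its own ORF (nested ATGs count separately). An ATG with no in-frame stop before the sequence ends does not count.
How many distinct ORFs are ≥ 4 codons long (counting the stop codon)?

Frame 2: CCT CCC TGC ACC ATT GAA ATG ATG CAA CTG TAA GTG TGT GAC TCG CGT ATG AAG ACT TGA — ATG at 20, stop TAA at 32 → 15 nt; ATG at 23, stop TAA at 32 → 12 nt; ATG at 50, stop TGA at 59 → 12 nt.
ORFs ≥ 4 codons: frame 2 20–34 (5 codons), frame 2 23–34 (4 codons), frame 2 50–61 (4 codons). Count = 3.

3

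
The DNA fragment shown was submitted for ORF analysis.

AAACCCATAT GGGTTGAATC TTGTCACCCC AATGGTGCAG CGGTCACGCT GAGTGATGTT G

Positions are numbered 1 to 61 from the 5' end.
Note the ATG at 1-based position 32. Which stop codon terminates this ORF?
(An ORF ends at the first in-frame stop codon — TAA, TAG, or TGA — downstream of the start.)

TGA

Codons from position 32: ATG (32–34), GTG (35–37), CAG (38–40), CGG (41–43), TCA (44–46), CGC (47–49), TGA (50–52).
The first in-frame stop codon is TGA.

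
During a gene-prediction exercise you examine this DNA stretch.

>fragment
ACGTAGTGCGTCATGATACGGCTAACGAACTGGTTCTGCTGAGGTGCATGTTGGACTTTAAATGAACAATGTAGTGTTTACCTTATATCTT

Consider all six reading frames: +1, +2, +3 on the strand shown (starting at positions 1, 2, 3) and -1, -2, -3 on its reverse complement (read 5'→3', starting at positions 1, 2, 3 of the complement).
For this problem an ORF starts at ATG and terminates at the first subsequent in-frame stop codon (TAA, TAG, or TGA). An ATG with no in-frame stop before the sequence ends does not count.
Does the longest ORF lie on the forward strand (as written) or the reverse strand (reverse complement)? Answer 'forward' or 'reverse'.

reverse

Reverse complement (5'→3'): AAGATATAAGGTAAACACTACATTGTTCATTTAAAGTCCAACATGCACCTCAGCAGAACCAGTTCGTTAGCCGTATCATGACGCACTACGT
Frame +1: ACG TAG TGC GTC ATG ATA CGG CTA ACG AAC TGG TTC TGC TGA GGT GCA TGT TGG ACT TTA AAT GAA CAA TGT AGT GTT TAC CTT ATA TCT — ATG at 13, stop TGA at 40 → 30 nt.
Frame +2: CGT AGT GCG TCA TGA TAC GGC TAA CGA ACT GGT TCT GCT GAG GTG CAT GTT GGA CTT TAA ATG AAC AAT GTA GTG TTT ACC TTA TAT CTT — no ATG→stop ORF.
Frame +3: GTA GTG CGT CAT GAT ACG GCT AAC GAA CTG GTT CTG CTG AGG TGC ATG TTG GAC TTT AAA TGA ACA ATG TAG TGT TTA CCT TAT ATC — ATG at 48, stop TGA at 63 → 18 nt; ATG at 69, stop TAG at 72 → 6 nt.
Frame -1: AAG ATA TAA GGT AAA CAC TAC ATT GTT CAT TTA AAG TCC AAC ATG CAC CTC AGC AGA ACC AGT TCG TTA GCC GTA TCA TGA CGC ACT ACG — ATG at 43, stop TGA at 79 → 39 nt.
Frame -2: AGA TAT AAG GTA AAC ACT ACA TTG TTC ATT TAA AGT CCA ACA TGC ACC TCA GCA GAA CCA GTT CGT TAG CCG TAT CAT GAC GCA CTA CGT — no ATG→stop ORF.
Frame -3: GAT ATA AGG TAA ACA CTA CAT TGT TCA TTT AAA GTC CAA CAT GCA CCT CAG CAG AAC CAG TTC GTT AGC CGT ATC ATG ACG CAC TAC — no ATG→stop ORF.
Forward-strand max 30 nt; reverse-strand max 39 nt. The reverse strand has the longer ORF.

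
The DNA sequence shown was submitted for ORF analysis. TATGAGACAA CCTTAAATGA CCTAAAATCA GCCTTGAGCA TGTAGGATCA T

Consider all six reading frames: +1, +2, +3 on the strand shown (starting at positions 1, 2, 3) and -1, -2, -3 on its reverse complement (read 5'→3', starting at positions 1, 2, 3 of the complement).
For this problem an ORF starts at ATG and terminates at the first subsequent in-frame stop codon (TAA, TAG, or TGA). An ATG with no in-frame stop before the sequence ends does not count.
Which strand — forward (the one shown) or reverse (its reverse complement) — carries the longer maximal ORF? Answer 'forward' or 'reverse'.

Reverse complement (5'→3'): ATGATCCTACATGCTCAAGGCTGATTTTAGGTCATTTAAGGTTGTCTCATA
Frame +1: TAT GAG ACA ACC TTA AAT GAC CTA AAA TCA GCC TTG AGC ATG TAG GAT CAT — ATG at 40, stop TAG at 43 → 6 nt.
Frame +2: ATG AGA CAA CCT TAA ATG ACC TAA AAT CAG CCT TGA GCA TGT AGG ATC — ATG at 2, stop TAA at 14 → 15 nt; ATG at 17, stop TAA at 23 → 9 nt.
Frame +3: TGA GAC AAC CTT AAA TGA CCT AAA ATC AGC CTT GAG CAT GTA GGA TCA — no ATG→stop ORF.
Frame -1: ATG ATC CTA CAT GCT CAA GGC TGA TTT TAG GTC ATT TAA GGT TGT CTC ATA — ATG at 1, stop TGA at 22 → 24 nt.
Frame -2: TGA TCC TAC ATG CTC AAG GCT GAT TTT AGG TCA TTT AAG GTT GTC TCA — no ATG→stop ORF.
Frame -3: GAT CCT ACA TGC TCA AGG CTG ATT TTA GGT CAT TTA AGG TTG TCT CAT — no ATG→stop ORF.
Forward-strand max 15 nt; reverse-strand max 24 nt. The reverse strand has the longer ORF.

reverse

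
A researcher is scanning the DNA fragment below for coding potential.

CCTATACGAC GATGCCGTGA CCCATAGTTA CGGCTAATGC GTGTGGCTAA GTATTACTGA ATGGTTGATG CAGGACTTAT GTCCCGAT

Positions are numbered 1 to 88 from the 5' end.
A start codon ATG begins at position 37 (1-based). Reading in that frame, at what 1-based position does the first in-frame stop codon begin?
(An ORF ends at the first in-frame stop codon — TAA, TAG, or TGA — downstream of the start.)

Codons from position 37: ATG (37–39), CGT (40–42), GTG (43–45), GCT (46–48), AAG (49–51), TAT (52–54), TAC (55–57), TGA (58–60).
TGA is a stop codon; it begins at position 58.

58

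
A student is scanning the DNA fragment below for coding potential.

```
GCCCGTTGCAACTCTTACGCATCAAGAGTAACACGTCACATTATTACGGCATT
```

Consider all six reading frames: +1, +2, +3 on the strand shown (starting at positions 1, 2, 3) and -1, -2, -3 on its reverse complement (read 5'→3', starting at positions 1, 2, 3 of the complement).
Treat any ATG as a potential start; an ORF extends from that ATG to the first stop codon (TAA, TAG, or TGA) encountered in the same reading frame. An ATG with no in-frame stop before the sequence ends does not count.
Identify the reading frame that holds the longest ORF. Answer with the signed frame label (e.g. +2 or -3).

-2

Reverse complement (5'→3'): AATGCCGTAATAATGTGACGTGTTACTCTTGATGCGTAAGAGTTGCAACGGGC
Frame +1: GCC CGT TGC AAC TCT TAC GCA TCA AGA GTA ACA CGT CAC ATT ATT ACG GCA — no ATG→stop ORF.
Frame +2: CCC GTT GCA ACT CTT ACG CAT CAA GAG TAA CAC GTC ACA TTA TTA CGG CAT — no ATG→stop ORF.
Frame +3: CCG TTG CAA CTC TTA CGC ATC AAG AGT AAC ACG TCA CAT TAT TAC GGC ATT — no ATG→stop ORF.
Frame -1: AAT GCC GTA ATA ATG TGA CGT GTT ACT CTT GAT GCG TAA GAG TTG CAA CGG — ATG at 13, stop TGA at 16 → 6 nt.
Frame -2: ATG CCG TAA TAA TGT GAC GTG TTA CTC TTG ATG CGT AAG AGT TGC AAC GGG — ATG at 2, stop TAA at 8 → 9 nt.
Frame -3: TGC CGT AAT AAT GTG ACG TGT TAC TCT TGA TGC GTA AGA GTT GCA ACG GGC — no ATG→stop ORF.
Longest ORF is 9 nt in frame -2 (positions 2–10).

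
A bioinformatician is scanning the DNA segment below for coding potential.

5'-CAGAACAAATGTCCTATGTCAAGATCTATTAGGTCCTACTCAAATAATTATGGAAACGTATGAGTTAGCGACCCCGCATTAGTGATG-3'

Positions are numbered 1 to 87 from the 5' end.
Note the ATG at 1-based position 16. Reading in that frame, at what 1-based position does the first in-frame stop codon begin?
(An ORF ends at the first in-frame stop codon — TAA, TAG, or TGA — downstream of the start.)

Codons from position 16: ATG (16–18), TCA (19–21), AGA (22–24), TCT (25–27), ATT (28–30), AGG (31–33), TCC (34–36), TAC (37–39), TCA (40–42), AAT (43–45), AAT (46–48), TAT (49–51), GGA (52–54), AAC (55–57), GTA (58–60), TGA (61–63).
TGA is a stop codon; it begins at position 61.

61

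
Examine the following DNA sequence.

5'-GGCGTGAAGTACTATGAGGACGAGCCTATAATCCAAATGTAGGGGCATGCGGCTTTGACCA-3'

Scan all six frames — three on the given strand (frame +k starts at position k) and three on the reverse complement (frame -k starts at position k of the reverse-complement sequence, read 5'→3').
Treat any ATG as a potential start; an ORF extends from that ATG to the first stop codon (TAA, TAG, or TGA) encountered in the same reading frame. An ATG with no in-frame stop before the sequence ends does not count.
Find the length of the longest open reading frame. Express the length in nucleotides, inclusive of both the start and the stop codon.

18

Reverse complement (5'→3'): TGGTCAAAGCCGCATGCCCCTACATTTGGATTATAGGCTCGTCCTCATAGTACTTCACGCC
Frame +1: GGC GTG AAG TAC TAT GAG GAC GAG CCT ATA ATC CAA ATG TAG GGG CAT GCG GCT TTG ACC — ATG at 37, stop TAG at 40 → 6 nt.
Frame +2: GCG TGA AGT ACT ATG AGG ACG AGC CTA TAA TCC AAA TGT AGG GGC ATG CGG CTT TGA CCA — ATG at 14, stop TAA at 29 → 18 nt; ATG at 47, stop TGA at 56 → 12 nt.
Frame +3: CGT GAA GTA CTA TGA GGA CGA GCC TAT AAT CCA AAT GTA GGG GCA TGC GGC TTT GAC — no ATG→stop ORF.
Frame -1: TGG TCA AAG CCG CAT GCC CCT ACA TTT GGA TTA TAG GCT CGT CCT CAT AGT ACT TCA CGC — no ATG→stop ORF.
Frame -2: GGT CAA AGC CGC ATG CCC CTA CAT TTG GAT TAT AGG CTC GTC CTC ATA GTA CTT CAC GCC — no ATG→stop ORF.
Frame -3: GTC AAA GCC GCA TGC CCC TAC ATT TGG ATT ATA GGC TCG TCC TCA TAG TAC TTC ACG — no ATG→stop ORF.
Longest: frame +2, positions 14–31, 18 nt = 6 codons = 5 aa. → 18 nucleotides.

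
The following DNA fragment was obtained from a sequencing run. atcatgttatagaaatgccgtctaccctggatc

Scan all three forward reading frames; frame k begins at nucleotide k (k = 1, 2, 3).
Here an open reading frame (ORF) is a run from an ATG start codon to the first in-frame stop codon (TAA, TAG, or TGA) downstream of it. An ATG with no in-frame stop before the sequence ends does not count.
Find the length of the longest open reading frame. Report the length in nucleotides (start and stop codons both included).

Frame 1: ATC ATG TTA TAG AAA TGC CGT CTA CCC TGG ATC — ATG at 4, stop TAG at 10 → 9 nt.
Frame 2: TCA TGT TAT AGA AAT GCC GTC TAC CCT GGA — no ATG→stop ORF.
Frame 3: CAT GTT ATA GAA ATG CCG TCT ACC CTG GAT — no ATG→stop ORF.
Longest: frame 1, positions 4–12, 9 nt = 3 codons = 2 aa. → 9 nucleotides.

9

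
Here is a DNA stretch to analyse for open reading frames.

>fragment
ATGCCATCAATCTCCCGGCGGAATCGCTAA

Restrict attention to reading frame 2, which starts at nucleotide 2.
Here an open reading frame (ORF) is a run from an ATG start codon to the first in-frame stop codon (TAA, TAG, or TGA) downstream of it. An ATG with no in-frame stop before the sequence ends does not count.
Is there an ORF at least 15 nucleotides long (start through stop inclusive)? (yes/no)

Frame 2: TGC CAT CAA TCT CCC GGC GGA ATC GCT — no ATG→stop ORF.
Largest ORF found is 0 nucleotides < 15, so no.

no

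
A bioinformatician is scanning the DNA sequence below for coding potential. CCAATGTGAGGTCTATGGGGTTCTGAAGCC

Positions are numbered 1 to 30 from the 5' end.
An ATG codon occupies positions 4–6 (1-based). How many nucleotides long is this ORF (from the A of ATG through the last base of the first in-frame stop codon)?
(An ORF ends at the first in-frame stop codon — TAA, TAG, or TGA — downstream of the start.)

6

Codons from position 4: ATG (4–6), TGA (7–9).
TGA is the first in-frame stop; ORF spans 4–9, 6 nucleotides.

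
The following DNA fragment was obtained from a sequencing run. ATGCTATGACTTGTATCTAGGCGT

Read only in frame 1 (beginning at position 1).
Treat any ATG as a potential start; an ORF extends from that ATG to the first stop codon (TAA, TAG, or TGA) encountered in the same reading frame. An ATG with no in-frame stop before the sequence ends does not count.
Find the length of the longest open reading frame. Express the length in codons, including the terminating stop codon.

3

Frame 1: ATG CTA TGA CTT GTA TCT AGG CGT — ATG at 1, stop TGA at 7 → 9 nt.
Longest: frame 1, positions 1–9, 9 nt = 3 codons = 2 aa. → 3 codons.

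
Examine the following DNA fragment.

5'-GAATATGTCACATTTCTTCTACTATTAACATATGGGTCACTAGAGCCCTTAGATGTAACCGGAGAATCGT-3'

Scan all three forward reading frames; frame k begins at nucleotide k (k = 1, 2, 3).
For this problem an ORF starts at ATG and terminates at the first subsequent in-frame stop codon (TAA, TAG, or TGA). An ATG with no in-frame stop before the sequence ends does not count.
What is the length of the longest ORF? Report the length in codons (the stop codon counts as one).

8

Frame 1: GAA TAT GTC ACA TTT CTT CTA CTA TTA ACA TAT GGG TCA CTA GAG CCC TTA GAT GTA ACC GGA GAA TCG — no ATG→stop ORF.
Frame 2: AAT ATG TCA CAT TTC TTC TAC TAT TAA CAT ATG GGT CAC TAG AGC CCT TAG ATG TAA CCG GAG AAT CGT — ATG at 5, stop TAA at 26 → 24 nt; ATG at 32, stop TAG at 41 → 12 nt; ATG at 53, stop TAA at 56 → 6 nt.
Frame 3: ATA TGT CAC ATT TCT TCT ACT ATT AAC ATA TGG GTC ACT AGA GCC CTT AGA TGT AAC CGG AGA ATC — no ATG→stop ORF.
Longest: frame 2, positions 5–28, 24 nt = 8 codons = 7 aa. → 8 codons.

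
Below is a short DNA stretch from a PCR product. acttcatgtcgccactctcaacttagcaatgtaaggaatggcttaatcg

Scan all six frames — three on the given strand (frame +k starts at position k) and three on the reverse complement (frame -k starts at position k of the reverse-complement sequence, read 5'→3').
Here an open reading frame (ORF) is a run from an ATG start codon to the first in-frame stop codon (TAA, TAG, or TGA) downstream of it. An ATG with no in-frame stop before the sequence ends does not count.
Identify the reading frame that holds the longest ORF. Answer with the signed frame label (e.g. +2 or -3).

Reverse complement (5'→3'): CGATTAAGCCATTCCTTACATTGCTAAGTTGAGAGTGGCGACATGAAGT
Frame +1: ACT TCA TGT CGC CAC TCT CAA CTT AGC AAT GTA AGG AAT GGC TTA ATC — no ATG→stop ORF.
Frame +2: CTT CAT GTC GCC ACT CTC AAC TTA GCA ATG TAA GGA ATG GCT TAA TCG — ATG at 29, stop TAA at 32 → 6 nt; ATG at 38, stop TAA at 44 → 9 nt.
Frame +3: TTC ATG TCG CCA CTC TCA ACT TAG CAA TGT AAG GAA TGG CTT AAT — ATG at 6, stop TAG at 24 → 21 nt.
Frame -1: CGA TTA AGC CAT TCC TTA CAT TGC TAA GTT GAG AGT GGC GAC ATG AAG — no ATG→stop ORF.
Frame -2: GAT TAA GCC ATT CCT TAC ATT GCT AAG TTG AGA GTG GCG ACA TGA AGT — no ATG→stop ORF.
Frame -3: ATT AAG CCA TTC CTT ACA TTG CTA AGT TGA GAG TGG CGA CAT GAA — no ATG→stop ORF.
Longest ORF is 21 nt in frame +3 (positions 6–26).

+3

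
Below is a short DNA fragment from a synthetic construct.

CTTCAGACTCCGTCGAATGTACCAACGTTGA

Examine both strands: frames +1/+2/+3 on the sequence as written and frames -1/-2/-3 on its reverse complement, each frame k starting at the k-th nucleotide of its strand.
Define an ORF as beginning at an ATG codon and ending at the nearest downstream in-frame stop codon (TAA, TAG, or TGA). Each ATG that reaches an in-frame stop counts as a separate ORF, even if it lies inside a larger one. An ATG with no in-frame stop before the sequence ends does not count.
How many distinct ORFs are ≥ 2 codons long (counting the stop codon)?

1

Reverse complement (5'→3'): TCAACGTTGGTACATTCGACGGAGTCTGAAG
Frame +1: CTT CAG ACT CCG TCG AAT GTA CCA ACG TTG — no ATG→stop ORF.
Frame +2: TTC AGA CTC CGT CGA ATG TAC CAA CGT TGA — ATG at 17, stop TGA at 29 → 15 nt.
Frame +3: TCA GAC TCC GTC GAA TGT ACC AAC GTT — no ATG→stop ORF.
Frame -1: TCA ACG TTG GTA CAT TCG ACG GAG TCT GAA — no ATG→stop ORF.
Frame -2: CAA CGT TGG TAC ATT CGA CGG AGT CTG AAG — no ATG→stop ORF.
Frame -3: AAC GTT GGT ACA TTC GAC GGA GTC TGA — no ATG→stop ORF.
ORFs ≥ 2 codons: frame +2 17–31 (5 codons). Count = 1.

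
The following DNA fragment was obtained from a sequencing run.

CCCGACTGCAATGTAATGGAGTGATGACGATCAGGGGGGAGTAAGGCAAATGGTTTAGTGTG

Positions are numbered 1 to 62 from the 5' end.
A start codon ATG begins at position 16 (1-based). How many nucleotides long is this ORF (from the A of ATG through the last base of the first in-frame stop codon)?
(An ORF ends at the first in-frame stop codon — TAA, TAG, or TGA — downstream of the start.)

Codons from position 16: ATG (16–18), GAG (19–21), TGA (22–24).
TGA is the first in-frame stop; ORF spans 16–24, 9 nucleotides.

9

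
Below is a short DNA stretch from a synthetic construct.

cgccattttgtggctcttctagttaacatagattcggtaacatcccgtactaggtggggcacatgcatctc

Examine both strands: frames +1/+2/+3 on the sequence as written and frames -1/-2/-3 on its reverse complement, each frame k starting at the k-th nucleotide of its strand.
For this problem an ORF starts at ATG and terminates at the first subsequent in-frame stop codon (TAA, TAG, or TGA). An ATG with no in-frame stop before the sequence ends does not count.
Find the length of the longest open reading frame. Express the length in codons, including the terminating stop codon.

7

Reverse complement (5'→3'): GAGATGCATGTGCCCCACCTAGTACGGGATGTTACCGAATCTATGTTAACTAGAAGAGCCACAAAATGGCG
Frame +1: CGC CAT TTT GTG GCT CTT CTA GTT AAC ATA GAT TCG GTA ACA TCC CGT ACT AGG TGG GGC ACA TGC ATC — no ATG→stop ORF.
Frame +2: GCC ATT TTG TGG CTC TTC TAG TTA ACA TAG ATT CGG TAA CAT CCC GTA CTA GGT GGG GCA CAT GCA TCT — no ATG→stop ORF.
Frame +3: CCA TTT TGT GGC TCT TCT AGT TAA CAT AGA TTC GGT AAC ATC CCG TAC TAG GTG GGG CAC ATG CAT CTC — no ATG→stop ORF.
Frame -1: GAG ATG CAT GTG CCC CAC CTA GTA CGG GAT GTT ACC GAA TCT ATG TTA ACT AGA AGA GCC ACA AAA TGG — no ATG→stop ORF.
Frame -2: AGA TGC ATG TGC CCC ACC TAG TAC GGG ATG TTA CCG AAT CTA TGT TAA CTA GAA GAG CCA CAA AAT GGC — ATG at 8, stop TAG at 20 → 15 nt; ATG at 29, stop TAA at 47 → 21 nt.
Frame -3: GAT GCA TGT GCC CCA CCT AGT ACG GGA TGT TAC CGA ATC TAT GTT AAC TAG AAG AGC CAC AAA ATG GCG — no ATG→stop ORF.
Longest: frame -2, positions 29–49, 21 nt = 7 codons = 6 aa. → 7 codons.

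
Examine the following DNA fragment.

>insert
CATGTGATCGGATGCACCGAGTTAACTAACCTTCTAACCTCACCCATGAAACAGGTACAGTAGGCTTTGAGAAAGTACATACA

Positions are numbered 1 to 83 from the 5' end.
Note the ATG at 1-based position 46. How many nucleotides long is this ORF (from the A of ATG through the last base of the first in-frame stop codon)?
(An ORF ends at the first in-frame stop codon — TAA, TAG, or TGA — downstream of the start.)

18

Codons from position 46: ATG (46–48), AAA (49–51), CAG (52–54), GTA (55–57), CAG (58–60), TAG (61–63).
TAG is the first in-frame stop; ORF spans 46–63, 18 nucleotides.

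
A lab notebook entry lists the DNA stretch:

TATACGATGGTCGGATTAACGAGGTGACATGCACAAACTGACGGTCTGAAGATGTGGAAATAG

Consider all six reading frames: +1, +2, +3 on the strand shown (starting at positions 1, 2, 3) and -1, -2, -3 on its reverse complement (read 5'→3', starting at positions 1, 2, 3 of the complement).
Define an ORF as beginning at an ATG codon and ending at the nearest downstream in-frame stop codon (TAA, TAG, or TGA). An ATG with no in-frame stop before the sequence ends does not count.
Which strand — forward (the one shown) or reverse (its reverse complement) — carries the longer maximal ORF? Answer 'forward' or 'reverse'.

Reverse complement (5'→3'): CTATTTCCACATCTTCAGACCGTCAGTTTGTGCATGTCACCTCGTTAATCCGACCATCGTATA
Frame +1: TAT ACG ATG GTC GGA TTA ACG AGG TGA CAT GCA CAA ACT GAC GGT CTG AAG ATG TGG AAA TAG — ATG at 7, stop TGA at 25 → 21 nt; ATG at 52, stop TAG at 61 → 12 nt.
Frame +2: ATA CGA TGG TCG GAT TAA CGA GGT GAC ATG CAC AAA CTG ACG GTC TGA AGA TGT GGA AAT — ATG at 29, stop TGA at 47 → 21 nt.
Frame +3: TAC GAT GGT CGG ATT AAC GAG GTG ACA TGC ACA AAC TGA CGG TCT GAA GAT GTG GAA ATA — no ATG→stop ORF.
Frame -1: CTA TTT CCA CAT CTT CAG ACC GTC AGT TTG TGC ATG TCA CCT CGT TAA TCC GAC CAT CGT ATA — ATG at 34, stop TAA at 46 → 15 nt.
Frame -2: TAT TTC CAC ATC TTC AGA CCG TCA GTT TGT GCA TGT CAC CTC GTT AAT CCG ACC ATC GTA — no ATG→stop ORF.
Frame -3: ATT TCC ACA TCT TCA GAC CGT CAG TTT GTG CAT GTC ACC TCG TTA ATC CGA CCA TCG TAT — no ATG→stop ORF.
Forward-strand max 21 nt; reverse-strand max 15 nt. The forward strand has the longer ORF.

forward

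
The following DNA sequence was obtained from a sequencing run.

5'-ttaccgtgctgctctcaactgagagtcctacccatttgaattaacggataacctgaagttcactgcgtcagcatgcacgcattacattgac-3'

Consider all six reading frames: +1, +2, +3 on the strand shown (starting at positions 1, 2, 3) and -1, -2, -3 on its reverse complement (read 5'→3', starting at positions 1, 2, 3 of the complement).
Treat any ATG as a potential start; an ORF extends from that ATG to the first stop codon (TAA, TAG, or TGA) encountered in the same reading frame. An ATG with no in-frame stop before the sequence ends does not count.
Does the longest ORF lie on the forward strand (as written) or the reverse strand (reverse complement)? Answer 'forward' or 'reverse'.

Reverse complement (5'→3'): GTCAATGTAATGCGTGCATGCTGACGCAGTGAACTTCAGGTTATCCGTTAATTCAAATGGGTAGGACTCTCAGTTGAGAGCAGCACGGTAA
Frame +1: TTA CCG TGC TGC TCT CAA CTG AGA GTC CTA CCC ATT TGA ATT AAC GGA TAA CCT GAA GTT CAC TGC GTC AGC ATG CAC GCA TTA CAT TGA — ATG at 73, stop TGA at 88 → 18 nt.
Frame +2: TAC CGT GCT GCT CTC AAC TGA GAG TCC TAC CCA TTT GAA TTA ACG GAT AAC CTG AAG TTC ACT GCG TCA GCA TGC ACG CAT TAC ATT GAC — no ATG→stop ORF.
Frame +3: ACC GTG CTG CTC TCA ACT GAG AGT CCT ACC CAT TTG AAT TAA CGG ATA ACC TGA AGT TCA CTG CGT CAG CAT GCA CGC ATT ACA TTG — no ATG→stop ORF.
Frame -1: GTC AAT GTA ATG CGT GCA TGC TGA CGC AGT GAA CTT CAG GTT ATC CGT TAA TTC AAA TGG GTA GGA CTC TCA GTT GAG AGC AGC ACG GTA — ATG at 10, stop TGA at 22 → 15 nt.
Frame -2: TCA ATG TAA TGC GTG CAT GCT GAC GCA GTG AAC TTC AGG TTA TCC GTT AAT TCA AAT GGG TAG GAC TCT CAG TTG AGA GCA GCA CGG TAA — ATG at 5, stop TAA at 8 → 6 nt.
Frame -3: CAA TGT AAT GCG TGC ATG CTG ACG CAG TGA ACT TCA GGT TAT CCG TTA ATT CAA ATG GGT AGG ACT CTC AGT TGA GAG CAG CAC GGT — ATG at 18, stop TGA at 30 → 15 nt; ATG at 57, stop TGA at 75 → 21 nt.
Forward-strand max 18 nt; reverse-strand max 21 nt. The reverse strand has the longer ORF.

reverse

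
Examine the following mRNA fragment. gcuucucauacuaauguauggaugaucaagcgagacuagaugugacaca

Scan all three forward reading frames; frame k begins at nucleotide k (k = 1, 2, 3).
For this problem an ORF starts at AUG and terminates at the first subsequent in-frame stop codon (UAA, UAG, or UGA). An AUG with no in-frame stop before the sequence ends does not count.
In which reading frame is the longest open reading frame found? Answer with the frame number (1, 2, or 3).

Frame 1: GCU UCU CAU ACU AAU GUA UGG AUG AUC AAG CGA GAC UAG AUG UGA CAC — AUG at 22, stop UAG at 37 → 18 nt; AUG at 40, stop UGA at 43 → 6 nt.
Frame 2: CUU CUC AUA CUA AUG UAU GGA UGA UCA AGC GAG ACU AGA UGU GAC ACA — AUG at 14, stop UGA at 23 → 12 nt.
Frame 3: UUC UCA UAC UAA UGU AUG GAU GAU CAA GCG AGA CUA GAU GUG ACA — no AUG→stop ORF.
Longest ORF is 18 nt in frame 1 (positions 22–39).

1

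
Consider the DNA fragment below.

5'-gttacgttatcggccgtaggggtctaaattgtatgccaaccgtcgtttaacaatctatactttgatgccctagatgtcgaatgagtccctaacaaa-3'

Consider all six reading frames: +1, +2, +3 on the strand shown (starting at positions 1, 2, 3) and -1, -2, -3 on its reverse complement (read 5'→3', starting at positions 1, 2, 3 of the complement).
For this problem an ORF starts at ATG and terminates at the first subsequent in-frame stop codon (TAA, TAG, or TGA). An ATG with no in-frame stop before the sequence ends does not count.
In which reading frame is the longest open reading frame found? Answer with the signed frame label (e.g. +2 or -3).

+3

Reverse complement (5'→3'): TTTGTTAGGGACTCATTCGACATCTAGGGCATCAAAGTATAGATTGTTAAACGACGGTTGGCATACAATTTAGACCCCTACGGCCGATAACGTAAC
Frame +1: GTT ACG TTA TCG GCC GTA GGG GTC TAA ATT GTA TGC CAA CCG TCG TTT AAC AAT CTA TAC TTT GAT GCC CTA GAT GTC GAA TGA GTC CCT AAC AAA — no ATG→stop ORF.
Frame +2: TTA CGT TAT CGG CCG TAG GGG TCT AAA TTG TAT GCC AAC CGT CGT TTA ACA ATC TAT ACT TTG ATG CCC TAG ATG TCG AAT GAG TCC CTA ACA — ATG at 65, stop TAG at 71 → 9 nt.
Frame +3: TAC GTT ATC GGC CGT AGG GGT CTA AAT TGT ATG CCA ACC GTC GTT TAA CAA TCT ATA CTT TGA TGC CCT AGA TGT CGA ATG AGT CCC TAA CAA — ATG at 33, stop TAA at 48 → 18 nt; ATG at 81, stop TAA at 90 → 12 nt.
Frame -1: TTT GTT AGG GAC TCA TTC GAC ATC TAG GGC ATC AAA GTA TAG ATT GTT AAA CGA CGG TTG GCA TAC AAT TTA GAC CCC TAC GGC CGA TAA CGT AAC — no ATG→stop ORF.
Frame -2: TTG TTA GGG ACT CAT TCG ACA TCT AGG GCA TCA AAG TAT AGA TTG TTA AAC GAC GGT TGG CAT ACA ATT TAG ACC CCT ACG GCC GAT AAC GTA — no ATG→stop ORF.
Frame -3: TGT TAG GGA CTC ATT CGA CAT CTA GGG CAT CAA AGT ATA GAT TGT TAA ACG ACG GTT GGC ATA CAA TTT AGA CCC CTA CGG CCG ATA ACG TAA — no ATG→stop ORF.
Longest ORF is 18 nt in frame +3 (positions 33–50).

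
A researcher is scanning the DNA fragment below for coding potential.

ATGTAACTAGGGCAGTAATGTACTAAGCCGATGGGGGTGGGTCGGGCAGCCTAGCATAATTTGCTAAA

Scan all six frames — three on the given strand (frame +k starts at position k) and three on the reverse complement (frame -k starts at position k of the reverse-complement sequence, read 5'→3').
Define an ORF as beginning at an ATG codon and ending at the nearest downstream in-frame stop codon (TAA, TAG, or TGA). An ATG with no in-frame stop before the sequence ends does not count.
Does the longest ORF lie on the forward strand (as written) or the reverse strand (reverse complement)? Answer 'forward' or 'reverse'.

Reverse complement (5'→3'): TTTAGCAAATTATGCTAGGCTGCCCGACCCACCCCCATCGGCTTAGTACATTACTGCCCTAGTTACAT
Frame +1: ATG TAA CTA GGG CAG TAA TGT ACT AAG CCG ATG GGG GTG GGT CGG GCA GCC TAG CAT AAT TTG CTA — ATG at 1, stop TAA at 4 → 6 nt; ATG at 31, stop TAG at 52 → 24 nt.
Frame +2: TGT AAC TAG GGC AGT AAT GTA CTA AGC CGA TGG GGG TGG GTC GGG CAG CCT AGC ATA ATT TGC TAA — no ATG→stop ORF.
Frame +3: GTA ACT AGG GCA GTA ATG TAC TAA GCC GAT GGG GGT GGG TCG GGC AGC CTA GCA TAA TTT GCT AAA — ATG at 18, stop TAA at 24 → 9 nt.
Frame -1: TTT AGC AAA TTA TGC TAG GCT GCC CGA CCC ACC CCC ATC GGC TTA GTA CAT TAC TGC CCT AGT TAC — no ATG→stop ORF.
Frame -2: TTA GCA AAT TAT GCT AGG CTG CCC GAC CCA CCC CCA TCG GCT TAG TAC ATT ACT GCC CTA GTT ACA — no ATG→stop ORF.
Frame -3: TAG CAA ATT ATG CTA GGC TGC CCG ACC CAC CCC CAT CGG CTT AGT ACA TTA CTG CCC TAG TTA CAT — ATG at 12, stop TAG at 60 → 51 nt.
Forward-strand max 24 nt; reverse-strand max 51 nt. The reverse strand has the longer ORF.

reverse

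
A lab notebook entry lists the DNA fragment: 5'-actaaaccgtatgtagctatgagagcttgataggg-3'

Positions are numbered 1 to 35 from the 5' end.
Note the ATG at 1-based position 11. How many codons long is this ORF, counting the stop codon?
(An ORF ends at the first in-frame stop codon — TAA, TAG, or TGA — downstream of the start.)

2

Codons from position 11: ATG (11–13), TAG (14–16).
TAG is the first in-frame stop; that's 2 codons including the stop.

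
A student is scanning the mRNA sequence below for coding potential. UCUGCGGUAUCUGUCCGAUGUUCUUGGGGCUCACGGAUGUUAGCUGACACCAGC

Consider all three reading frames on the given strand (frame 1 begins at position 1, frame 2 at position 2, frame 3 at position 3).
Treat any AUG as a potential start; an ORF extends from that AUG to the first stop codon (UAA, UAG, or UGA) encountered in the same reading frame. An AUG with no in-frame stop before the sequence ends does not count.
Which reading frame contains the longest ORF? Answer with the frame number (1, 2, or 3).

3

Frame 1: UCU GCG GUA UCU GUC CGA UGU UCU UGG GGC UCA CGG AUG UUA GCU GAC ACC AGC — no AUG→stop ORF.
Frame 2: CUG CGG UAU CUG UCC GAU GUU CUU GGG GCU CAC GGA UGU UAG CUG ACA CCA — no AUG→stop ORF.
Frame 3: UGC GGU AUC UGU CCG AUG UUC UUG GGG CUC ACG GAU GUU AGC UGA CAC CAG — AUG at 18, stop UGA at 45 → 30 nt.
Longest ORF is 30 nt in frame 3 (positions 18–47).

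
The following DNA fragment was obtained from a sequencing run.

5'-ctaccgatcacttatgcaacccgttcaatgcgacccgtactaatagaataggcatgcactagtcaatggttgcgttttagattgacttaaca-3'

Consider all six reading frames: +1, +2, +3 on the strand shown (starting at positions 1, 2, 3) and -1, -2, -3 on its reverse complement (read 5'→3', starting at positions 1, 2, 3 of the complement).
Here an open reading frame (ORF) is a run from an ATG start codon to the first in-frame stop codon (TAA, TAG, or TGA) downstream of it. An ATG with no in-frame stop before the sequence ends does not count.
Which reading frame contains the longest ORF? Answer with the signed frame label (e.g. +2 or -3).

-2

Reverse complement (5'→3'): TGTTAAGTCAATCTAAAACGCAACCATTGACTAGTGCATGCCTATTCTATTAGTACGGGTCGCATTGAACGGGTTGCATAAGTGATCGGTAG
Frame +1: CTA CCG ATC ACT TAT GCA ACC CGT TCA ATG CGA CCC GTA CTA ATA GAA TAG GCA TGC ACT AGT CAA TGG TTG CGT TTT AGA TTG ACT TAA — ATG at 28, stop TAG at 49 → 24 nt.
Frame +2: TAC CGA TCA CTT ATG CAA CCC GTT CAA TGC GAC CCG TAC TAA TAG AAT AGG CAT GCA CTA GTC AAT GGT TGC GTT TTA GAT TGA CTT AAC — ATG at 14, stop TAA at 41 → 30 nt.
Frame +3: ACC GAT CAC TTA TGC AAC CCG TTC AAT GCG ACC CGT ACT AAT AGA ATA GGC ATG CAC TAG TCA ATG GTT GCG TTT TAG ATT GAC TTA ACA — ATG at 54, stop TAG at 60 → 9 nt; ATG at 66, stop TAG at 78 → 15 nt.
Frame -1: TGT TAA GTC AAT CTA AAA CGC AAC CAT TGA CTA GTG CAT GCC TAT TCT ATT AGT ACG GGT CGC ATT GAA CGG GTT GCA TAA GTG ATC GGT — no ATG→stop ORF.
Frame -2: GTT AAG TCA ATC TAA AAC GCA ACC ATT GAC TAG TGC ATG CCT ATT CTA TTA GTA CGG GTC GCA TTG AAC GGG TTG CAT AAG TGA TCG GTA — ATG at 38, stop TGA at 83 → 48 nt.
Frame -3: TTA AGT CAA TCT AAA ACG CAA CCA TTG ACT AGT GCA TGC CTA TTC TAT TAG TAC GGG TCG CAT TGA ACG GGT TGC ATA AGT GAT CGG TAG — no ATG→stop ORF.
Longest ORF is 48 nt in frame -2 (positions 38–85).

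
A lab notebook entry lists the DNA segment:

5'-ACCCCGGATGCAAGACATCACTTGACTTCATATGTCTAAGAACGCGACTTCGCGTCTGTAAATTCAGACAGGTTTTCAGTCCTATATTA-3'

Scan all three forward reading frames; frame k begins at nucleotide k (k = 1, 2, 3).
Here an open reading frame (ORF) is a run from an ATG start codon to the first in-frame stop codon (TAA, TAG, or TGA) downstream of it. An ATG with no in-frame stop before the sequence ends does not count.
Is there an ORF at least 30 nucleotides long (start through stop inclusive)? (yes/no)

yes

Frame 1: ACC CCG GAT GCA AGA CAT CAC TTG ACT TCA TAT GTC TAA GAA CGC GAC TTC GCG TCT GTA AAT TCA GAC AGG TTT TCA GTC CTA TAT — no ATG→stop ORF.
Frame 2: CCC CGG ATG CAA GAC ATC ACT TGA CTT CAT ATG TCT AAG AAC GCG ACT TCG CGT CTG TAA ATT CAG ACA GGT TTT CAG TCC TAT ATT — ATG at 8, stop TGA at 23 → 18 nt; ATG at 32, stop TAA at 59 → 30 nt.
Frame 3: CCC GGA TGC AAG ACA TCA CTT GAC TTC ATA TGT CTA AGA ACG CGA CTT CGC GTC TGT AAA TTC AGA CAG GTT TTC AGT CCT ATA TTA — no ATG→stop ORF.
Frame 2 has an ORF of 30 nucleotides (positions 32–61) ≥ 30, so yes.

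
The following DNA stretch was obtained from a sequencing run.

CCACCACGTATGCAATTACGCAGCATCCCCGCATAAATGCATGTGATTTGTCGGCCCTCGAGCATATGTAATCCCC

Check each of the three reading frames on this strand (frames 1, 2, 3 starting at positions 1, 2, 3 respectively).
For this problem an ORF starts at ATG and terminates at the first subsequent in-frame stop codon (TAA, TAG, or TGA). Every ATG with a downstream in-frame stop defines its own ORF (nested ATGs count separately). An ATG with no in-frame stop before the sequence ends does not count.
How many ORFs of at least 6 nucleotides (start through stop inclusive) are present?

Frame 1: CCA CCA CGT ATG CAA TTA CGC AGC ATC CCC GCA TAA ATG CAT GTG ATT TGT CGG CCC TCG AGC ATA TGT AAT CCC — ATG at 10, stop TAA at 34 → 27 nt.
Frame 2: CAC CAC GTA TGC AAT TAC GCA GCA TCC CCG CAT AAA TGC ATG TGA TTT GTC GGC CCT CGA GCA TAT GTA ATC CCC — ATG at 41, stop TGA at 44 → 6 nt.
Frame 3: ACC ACG TAT GCA ATT ACG CAG CAT CCC CGC ATA AAT GCA TGT GAT TTG TCG GCC CTC GAG CAT ATG TAA TCC — ATG at 66, stop TAA at 69 → 6 nt.
ORFs ≥ 6 nucleotides: frame 1 10–36 (27 nucleotides), frame 2 41–46 (6 nucleotides), frame 3 66–71 (6 nucleotides). Count = 3.

3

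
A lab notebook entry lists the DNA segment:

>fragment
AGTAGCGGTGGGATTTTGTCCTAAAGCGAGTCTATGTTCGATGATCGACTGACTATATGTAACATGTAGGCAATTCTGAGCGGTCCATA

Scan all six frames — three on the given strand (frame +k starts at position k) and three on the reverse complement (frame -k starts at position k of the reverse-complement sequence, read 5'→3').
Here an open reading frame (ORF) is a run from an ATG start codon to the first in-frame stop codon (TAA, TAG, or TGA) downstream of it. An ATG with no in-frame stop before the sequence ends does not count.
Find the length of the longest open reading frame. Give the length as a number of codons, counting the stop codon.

15

Reverse complement (5'→3'): TATGGACCGCTCAGAATTGCCTACATGTTACATATAGTCAGTCGATCATCGAACATAGACTCGCTTTAGGACAAAATCCCACCGCTACT
Frame +1: AGT AGC GGT GGG ATT TTG TCC TAA AGC GAG TCT ATG TTC GAT GAT CGA CTG ACT ATA TGT AAC ATG TAG GCA ATT CTG AGC GGT CCA — ATG at 34, stop TAG at 67 → 36 nt; ATG at 64, stop TAG at 67 → 6 nt.
Frame +2: GTA GCG GTG GGA TTT TGT CCT AAA GCG AGT CTA TGT TCG ATG ATC GAC TGA CTA TAT GTA ACA TGT AGG CAA TTC TGA GCG GTC CAT — ATG at 41, stop TGA at 50 → 12 nt.
Frame +3: TAG CGG TGG GAT TTT GTC CTA AAG CGA GTC TAT GTT CGA TGA TCG ACT GAC TAT ATG TAA CAT GTA GGC AAT TCT GAG CGG TCC ATA — ATG at 57, stop TAA at 60 → 6 nt.
Frame -1: TAT GGA CCG CTC AGA ATT GCC TAC ATG TTA CAT ATA GTC AGT CGA TCA TCG AAC ATA GAC TCG CTT TAG GAC AAA ATC CCA CCG CTA — ATG at 25, stop TAG at 67 → 45 nt.
Frame -2: ATG GAC CGC TCA GAA TTG CCT ACA TGT TAC ATA TAG TCA GTC GAT CAT CGA ACA TAG ACT CGC TTT AGG ACA AAA TCC CAC CGC TAC — ATG at 2, stop TAG at 35 → 36 nt.
Frame -3: TGG ACC GCT CAG AAT TGC CTA CAT GTT ACA TAT AGT CAG TCG ATC ATC GAA CAT AGA CTC GCT TTA GGA CAA AAT CCC ACC GCT ACT — no ATG→stop ORF.
Longest: frame -1, positions 25–69, 45 nt = 15 codons = 14 aa. → 15 codons.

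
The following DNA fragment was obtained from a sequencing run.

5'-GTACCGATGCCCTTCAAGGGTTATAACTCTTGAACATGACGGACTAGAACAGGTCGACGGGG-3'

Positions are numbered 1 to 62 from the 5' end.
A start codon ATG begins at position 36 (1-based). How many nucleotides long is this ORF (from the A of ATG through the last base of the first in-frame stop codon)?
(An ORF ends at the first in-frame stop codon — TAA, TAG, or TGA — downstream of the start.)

12

Codons from position 36: ATG (36–38), ACG (39–41), GAC (42–44), TAG (45–47).
TAG is the first in-frame stop; ORF spans 36–47, 12 nucleotides.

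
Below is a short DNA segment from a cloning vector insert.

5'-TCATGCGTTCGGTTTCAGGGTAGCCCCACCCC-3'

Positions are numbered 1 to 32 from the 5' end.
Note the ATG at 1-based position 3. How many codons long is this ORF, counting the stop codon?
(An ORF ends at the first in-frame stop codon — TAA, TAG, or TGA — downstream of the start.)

7

Codons from position 3: ATG (3–5), CGT (6–8), TCG (9–11), GTT (12–14), TCA (15–17), GGG (18–20), TAG (21–23).
TAG is the first in-frame stop; that's 7 codons including the stop.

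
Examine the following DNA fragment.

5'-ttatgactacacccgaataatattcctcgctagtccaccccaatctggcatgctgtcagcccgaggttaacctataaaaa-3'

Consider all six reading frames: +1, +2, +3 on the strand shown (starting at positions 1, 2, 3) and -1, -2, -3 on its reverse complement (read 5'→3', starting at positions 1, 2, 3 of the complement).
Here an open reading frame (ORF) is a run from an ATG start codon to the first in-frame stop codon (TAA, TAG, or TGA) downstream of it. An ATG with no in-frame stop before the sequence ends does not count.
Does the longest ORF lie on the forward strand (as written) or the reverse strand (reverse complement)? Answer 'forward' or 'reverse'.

reverse

Reverse complement (5'→3'): TTTTTATAGGTTAACCTCGGGCTGACAGCATGCCAGATTGGGGTGGACTAGCGAGGAATATTATTCGGGTGTAGTCATAA
Frame +1: TTA TGA CTA CAC CCG AAT AAT ATT CCT CGC TAG TCC ACC CCA ATC TGG CAT GCT GTC AGC CCG AGG TTA ACC TAT AAA — no ATG→stop ORF.
Frame +2: TAT GAC TAC ACC CGA ATA ATA TTC CTC GCT AGT CCA CCC CAA TCT GGC ATG CTG TCA GCC CGA GGT TAA CCT ATA AAA — ATG at 50, stop TAA at 68 → 21 nt.
Frame +3: ATG ACT ACA CCC GAA TAA TAT TCC TCG CTA GTC CAC CCC AAT CTG GCA TGC TGT CAG CCC GAG GTT AAC CTA TAA AAA — ATG at 3, stop TAA at 18 → 18 nt.
Frame -1: TTT TTA TAG GTT AAC CTC GGG CTG ACA GCA TGC CAG ATT GGG GTG GAC TAG CGA GGA ATA TTA TTC GGG TGT AGT CAT — no ATG→stop ORF.
Frame -2: TTT TAT AGG TTA ACC TCG GGC TGA CAG CAT GCC AGA TTG GGG TGG ACT AGC GAG GAA TAT TAT TCG GGT GTA GTC ATA — no ATG→stop ORF.
Frame -3: TTT ATA GGT TAA CCT CGG GCT GAC AGC ATG CCA GAT TGG GGT GGA CTA GCG AGG AAT ATT ATT CGG GTG TAG TCA TAA — ATG at 30, stop TAG at 72 → 45 nt.
Forward-strand max 21 nt; reverse-strand max 45 nt. The reverse strand has the longer ORF.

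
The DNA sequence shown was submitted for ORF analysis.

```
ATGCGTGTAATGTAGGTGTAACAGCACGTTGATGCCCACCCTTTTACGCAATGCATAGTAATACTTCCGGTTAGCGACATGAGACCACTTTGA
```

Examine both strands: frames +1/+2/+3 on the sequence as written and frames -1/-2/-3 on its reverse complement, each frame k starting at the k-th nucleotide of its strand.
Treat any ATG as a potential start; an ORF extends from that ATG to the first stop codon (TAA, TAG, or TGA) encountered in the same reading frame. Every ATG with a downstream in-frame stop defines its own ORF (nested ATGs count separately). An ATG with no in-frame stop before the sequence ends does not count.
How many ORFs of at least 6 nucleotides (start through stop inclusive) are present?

5

Reverse complement (5'→3'): TCAAAGTGGTCTCATGTCGCTAACCGGAAGTATTACTATGCATTGCGTAAAAGGGTGGGCATCAACGTGCTGTTACACCTACATTACACGCAT
Frame +1: ATG CGT GTA ATG TAG GTG TAA CAG CAC GTT GAT GCC CAC CCT TTT ACG CAA TGC ATA GTA ATA CTT CCG GTT AGC GAC ATG AGA CCA CTT TGA — ATG at 1, stop TAG at 13 → 15 nt; ATG at 10, stop TAG at 13 → 6 nt; ATG at 79, stop TGA at 91 → 15 nt.
Frame +2: TGC GTG TAA TGT AGG TGT AAC AGC ACG TTG ATG CCC ACC CTT TTA CGC AAT GCA TAG TAA TAC TTC CGG TTA GCG ACA TGA GAC CAC TTT — ATG at 32, stop TAG at 56 → 27 nt.
Frame +3: GCG TGT AAT GTA GGT GTA ACA GCA CGT TGA TGC CCA CCC TTT TAC GCA ATG CAT AGT AAT ACT TCC GGT TAG CGA CAT GAG ACC ACT TTG — ATG at 51, stop TAG at 72 → 24 nt.
Frame -1: TCA AAG TGG TCT CAT GTC GCT AAC CGG AAG TAT TAC TAT GCA TTG CGT AAA AGG GTG GGC ATC AAC GTG CTG TTA CAC CTA CAT TAC ACG CAT — no ATG→stop ORF.
Frame -2: CAA AGT GGT CTC ATG TCG CTA ACC GGA AGT ATT ACT ATG CAT TGC GTA AAA GGG TGG GCA TCA ACG TGC TGT TAC ACC TAC ATT ACA CGC — no ATG→stop ORF.
Frame -3: AAA GTG GTC TCA TGT CGC TAA CCG GAA GTA TTA CTA TGC ATT GCG TAA AAG GGT GGG CAT CAA CGT GCT GTT ACA CCT ACA TTA CAC GCA — no ATG→stop ORF.
ORFs ≥ 6 nucleotides: frame +1 1–15 (15 nucleotides), frame +1 10–15 (6 nucleotides), frame +1 79–93 (15 nucleotides), frame +2 32–58 (27 nucleotides), frame +3 51–74 (24 nucleotides). Count = 5.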